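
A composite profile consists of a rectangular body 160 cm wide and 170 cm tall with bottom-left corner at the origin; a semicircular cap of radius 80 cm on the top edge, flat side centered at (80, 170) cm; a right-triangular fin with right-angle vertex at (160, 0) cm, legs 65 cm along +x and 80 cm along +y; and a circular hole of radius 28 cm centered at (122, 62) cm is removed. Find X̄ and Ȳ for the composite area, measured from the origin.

X̄ = 84.30 cm, Ȳ = 114.44 cm

rectangular body: A = 160 × 170 = 27200.00, centroid at (80.00, 85.00).
semicircular top: A = ½π·80² = 10053.10, centroid at (80.00, 203.95).
triangular fin: A = ½·65·80 = 2600.00, centroid at (181.67, 26.67).
hole: A = −π·28² = -2463.01, centroid at (122.00, 62.00).
ΣA = 37390.09 cm², ΣAX̄ = 3152094.00 cm³, ΣAȲ = 4278986.53 cm³.
X̄ = 3152094.00/37390.09 = 84.30 cm; Ȳ = 4278986.53/37390.09 = 114.44 cm.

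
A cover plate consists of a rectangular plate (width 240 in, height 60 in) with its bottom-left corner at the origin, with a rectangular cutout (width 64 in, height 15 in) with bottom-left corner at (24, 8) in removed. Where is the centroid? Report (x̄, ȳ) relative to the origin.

plate: A = 240 × 60 = 14400.00, centroid at (120.00, 30.00).
hole: A = −(64 × 15) = -960.00, centroid at (56.00, 15.50).
ΣA = 13440.00 in², ΣAx̄ = 1674240.00 in³, ΣAȳ = 417120.00 in³.
x̄ = 1674240.00/13440.00 = 124.57 in; ȳ = 417120.00/13440.00 = 31.04 in.

x̄ = 124.57 in, ȳ = 31.04 in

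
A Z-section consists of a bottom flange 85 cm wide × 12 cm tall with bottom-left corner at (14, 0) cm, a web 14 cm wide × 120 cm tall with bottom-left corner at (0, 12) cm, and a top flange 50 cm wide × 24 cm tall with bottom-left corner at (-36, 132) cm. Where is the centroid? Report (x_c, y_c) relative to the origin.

bottom flange: A = 85 × 12 = 1020.00, centroid at (56.50, 6.00).
web: A = 14 × 120 = 1680.00, centroid at (7.00, 72.00).
top flange: A = 50 × 24 = 1200.00, centroid at (-11.00, 144.00).
ΣA = 3900.00 cm²
ΣAx_c = (1020.00)(56.50) + (1680.00)(7.00) + (1200.00)(-11.00) = 56190.00 cm³
ΣAy_c = (1020.00)(6.00) + (1680.00)(72.00) + (1200.00)(144.00) = 299880.00 cm³
x_c = 56190.00 / 3900.00 = 14.41 cm
y_c = 299880.00 / 3900.00 = 76.89 cm

x_c = 14.41 cm, y_c = 76.89 cm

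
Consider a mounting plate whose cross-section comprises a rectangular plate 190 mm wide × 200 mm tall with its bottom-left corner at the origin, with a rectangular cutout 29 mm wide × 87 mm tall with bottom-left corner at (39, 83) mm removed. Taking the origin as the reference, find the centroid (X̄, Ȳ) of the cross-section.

Part | A | x̄ᵢ | ȳᵢ | A·x̄ᵢ | A·ȳᵢ
plate | 38000.00 | 95.00 | 100.00 | 3610000.00 | 3800000.00
hole | -2523.00 | 53.50 | 126.50 | -134980.50 | -319159.50
Σ | 35477.00 |  |  | 3475019.50 | 3480840.50
X̄ = 3475019.50 / 35477.00 = 97.95 mm
Ȳ = 3480840.50 / 35477.00 = 98.12 mm

X̄ = 97.95 mm, Ȳ = 98.12 mm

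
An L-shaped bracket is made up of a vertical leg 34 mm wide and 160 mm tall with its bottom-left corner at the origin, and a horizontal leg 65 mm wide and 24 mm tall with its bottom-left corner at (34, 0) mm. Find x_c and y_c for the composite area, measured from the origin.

vertical leg: A = 34 × 160 = 5440.00, centroid at (17.00, 80.00).
horizontal leg: A = 65 × 24 = 1560.00, centroid at (66.50, 12.00).
ΣA = 7000.00 mm², ΣAx_c = 196220.00 mm³, ΣAy_c = 453920.00 mm³.
x_c = 196220.00/7000.00 = 28.03 mm; y_c = 453920.00/7000.00 = 64.85 mm.

x_c = 28.03 mm, y_c = 64.85 mm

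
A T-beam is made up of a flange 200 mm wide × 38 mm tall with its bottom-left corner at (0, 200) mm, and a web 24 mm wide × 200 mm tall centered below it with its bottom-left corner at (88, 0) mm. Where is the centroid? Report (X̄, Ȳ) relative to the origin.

web: A = 24 × 200 = 4800.00, centroid at (100.00, 100.00).
flange: A = 200 × 38 = 7600.00, centroid at (100.00, 219.00).
ΣA = 12400.00 mm², ΣAX̄ = 1240000.00 mm³, ΣAȲ = 2144400.00 mm³.
X̄ = 1240000.00/12400.00 = 100.00 mm; Ȳ = 2144400.00/12400.00 = 172.94 mm.

X̄ = 100.00 mm, Ȳ = 172.94 mm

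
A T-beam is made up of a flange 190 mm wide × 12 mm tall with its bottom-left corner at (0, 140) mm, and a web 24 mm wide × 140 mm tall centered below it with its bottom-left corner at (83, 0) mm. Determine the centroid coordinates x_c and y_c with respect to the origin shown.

Part | A | x̄ᵢ | ȳᵢ | A·x̄ᵢ | A·ȳᵢ
web | 3360.00 | 95.00 | 70.00 | 319200.00 | 235200.00
flange | 2280.00 | 95.00 | 146.00 | 216600.00 | 332880.00
Σ | 5640.00 |  |  | 535800.00 | 568080.00
x_c = 535800.00 / 5640.00 = 95.00 mm
y_c = 568080.00 / 5640.00 = 100.72 mm

x_c = 95.00 mm, y_c = 100.72 mm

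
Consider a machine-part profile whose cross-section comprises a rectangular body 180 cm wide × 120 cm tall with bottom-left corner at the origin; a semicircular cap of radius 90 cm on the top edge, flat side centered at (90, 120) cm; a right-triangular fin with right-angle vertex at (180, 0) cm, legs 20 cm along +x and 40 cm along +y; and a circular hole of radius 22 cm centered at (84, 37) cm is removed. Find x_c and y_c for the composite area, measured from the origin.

x_c = 91.44 cm, y_c = 98.12 cm

rectangular body: A = 180 × 120 = 21600.00, centroid at (90.00, 60.00).
semicircular top: A = ½π·90² = 12723.45, centroid at (90.00, 158.20).
triangular fin: A = ½·20·40 = 400.00, centroid at (186.67, 13.33).
hole: A = −π·22² = -1520.53, centroid at (84.00, 37.00).
ΣA = 33202.92 cm²
ΣAx_c = (21600.00)(90.00) + (12723.45)(90.00) + (400.00)(186.67) + (-1520.53)(84.00) = 3036052.60 cm³
ΣAy_c = (21600.00)(60.00) + (12723.45)(158.20) + (400.00)(13.33) + (-1520.53)(37.00) = 3257887.72 cm³
x_c = 3036052.60 / 33202.92 = 91.44 cm
y_c = 3257887.72 / 33202.92 = 98.12 cm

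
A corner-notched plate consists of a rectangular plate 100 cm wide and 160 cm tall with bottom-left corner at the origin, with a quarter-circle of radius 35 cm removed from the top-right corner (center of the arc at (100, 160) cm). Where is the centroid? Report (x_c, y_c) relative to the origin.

x_c = 47.75 cm, y_c = 75.83 cm

plate: A = 100 × 160 = 16000.00, centroid at (50.00, 80.00).
removed quarter-circle: A = −¼π·35² = -962.11, centroid at (85.15, 145.15).
ΣA = 15037.89 cm²
ΣAx_c = (16000.00)(50.00) + (-962.11)(85.15) = 718080.39 cm³
ΣAy_c = (16000.00)(80.00) + (-962.11)(145.15) = 1140353.63 cm³
x_c = 718080.39 / 15037.89 = 47.75 cm
y_c = 1140353.63 / 15037.89 = 75.83 cm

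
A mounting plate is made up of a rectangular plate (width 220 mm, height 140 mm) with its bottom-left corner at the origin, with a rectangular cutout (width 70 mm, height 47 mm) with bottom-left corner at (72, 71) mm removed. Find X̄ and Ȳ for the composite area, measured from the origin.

Part | A | x̄ᵢ | ȳᵢ | A·x̄ᵢ | A·ȳᵢ
plate | 30800.00 | 110.00 | 70.00 | 3388000.00 | 2156000.00
hole | -3290.00 | 107.00 | 94.50 | -352030.00 | -310905.00
Σ | 27510.00 |  |  | 3035970.00 | 1845095.00
X̄ = 3035970.00 / 27510.00 = 110.36 mm
Ȳ = 1845095.00 / 27510.00 = 67.07 mm

X̄ = 110.36 mm, Ȳ = 67.07 mm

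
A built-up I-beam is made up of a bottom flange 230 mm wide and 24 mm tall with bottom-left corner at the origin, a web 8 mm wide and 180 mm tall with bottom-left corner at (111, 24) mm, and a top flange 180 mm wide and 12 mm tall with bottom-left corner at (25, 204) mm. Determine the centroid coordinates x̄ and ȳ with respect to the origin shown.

bottom flange: A = 230 × 24 = 5520.00, centroid at (115.00, 12.00).
web: A = 8 × 180 = 1440.00, centroid at (115.00, 114.00).
top flange: A = 180 × 12 = 2160.00, centroid at (115.00, 210.00).
ΣA = 9120.00 mm², ΣAx̄ = 1048800.00 mm³, ΣAȳ = 684000.00 mm³.
x̄ = 1048800.00/9120.00 = 115.00 mm; ȳ = 684000.00/9120.00 = 75.00 mm.

x̄ = 115.00 mm, ȳ = 75.00 mm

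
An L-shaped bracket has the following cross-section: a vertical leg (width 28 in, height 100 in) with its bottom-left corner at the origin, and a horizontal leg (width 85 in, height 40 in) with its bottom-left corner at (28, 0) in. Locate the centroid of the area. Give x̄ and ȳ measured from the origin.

x̄ = 44.98 in, ȳ = 33.55 in

vertical leg: A = 28 × 100 = 2800.00, centroid at (14.00, 50.00).
horizontal leg: A = 85 × 40 = 3400.00, centroid at (70.50, 20.00).
ΣA = 6200.00 in², ΣAx̄ = 278900.00 in³, ΣAȳ = 208000.00 in³.
x̄ = 278900.00/6200.00 = 44.98 in; ȳ = 208000.00/6200.00 = 33.55 in.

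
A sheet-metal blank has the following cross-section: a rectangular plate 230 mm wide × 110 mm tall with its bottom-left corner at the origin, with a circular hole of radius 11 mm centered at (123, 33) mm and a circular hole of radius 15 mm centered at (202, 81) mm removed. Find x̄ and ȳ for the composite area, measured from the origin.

x̄ = 112.33 mm, ȳ = 54.59 mm

plate: A = 230 × 110 = 25300.00, centroid at (115.00, 55.00).
hole 1: A = −π·11² = -380.13, centroid at (123.00, 33.00).
hole 2: A = −π·15² = -706.86, centroid at (202.00, 81.00).
ΣA = 24213.01 mm²
ΣAx̄ = (25300.00)(115.00) + (-380.13)(123.00) + (-706.86)(202.00) = 2719958.29 mm³
ΣAȳ = (25300.00)(55.00) + (-380.13)(33.00) + (-706.86)(81.00) = 1321700.09 mm³
x̄ = 2719958.29 / 24213.01 = 112.33 mm
ȳ = 1321700.09 / 24213.01 = 54.59 mm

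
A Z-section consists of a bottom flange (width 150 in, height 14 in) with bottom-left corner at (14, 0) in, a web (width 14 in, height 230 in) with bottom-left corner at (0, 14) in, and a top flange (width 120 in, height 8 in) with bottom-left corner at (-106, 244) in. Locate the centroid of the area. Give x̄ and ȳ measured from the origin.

bottom flange: A = 150 × 14 = 2100.00, centroid at (89.00, 7.00).
web: A = 14 × 230 = 3220.00, centroid at (7.00, 129.00).
top flange: A = 120 × 8 = 960.00, centroid at (-46.00, 248.00).
ΣA = 6280.00 in², ΣAx̄ = 165280.00 in³, ΣAȳ = 668160.00 in³.
x̄ = 165280.00/6280.00 = 26.32 in; ȳ = 668160.00/6280.00 = 106.39 in.

x̄ = 26.32 in, ȳ = 106.39 in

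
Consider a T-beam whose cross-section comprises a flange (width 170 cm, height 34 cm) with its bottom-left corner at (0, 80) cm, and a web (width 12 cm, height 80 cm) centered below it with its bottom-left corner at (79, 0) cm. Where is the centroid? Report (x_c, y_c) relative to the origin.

web: A = 12 × 80 = 960.00, centroid at (85.00, 40.00).
flange: A = 170 × 34 = 5780.00, centroid at (85.00, 97.00).
ΣA = 6740.00 cm²
ΣAx_c = (960.00)(85.00) + (5780.00)(85.00) = 572900.00 cm³
ΣAy_c = (960.00)(40.00) + (5780.00)(97.00) = 599060.00 cm³
x_c = 572900.00 / 6740.00 = 85.00 cm
y_c = 599060.00 / 6740.00 = 88.88 cm

x_c = 85.00 cm, y_c = 88.88 cm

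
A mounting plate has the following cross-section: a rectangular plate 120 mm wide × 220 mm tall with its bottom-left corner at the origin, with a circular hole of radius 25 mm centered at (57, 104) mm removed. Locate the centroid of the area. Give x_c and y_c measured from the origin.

x_c = 60.24 mm, y_c = 110.48 mm

Part | A | x̄ᵢ | ȳᵢ | A·x̄ᵢ | A·ȳᵢ
plate | 26400.00 | 60.00 | 110.00 | 1584000.00 | 2904000.00
hole | -1963.50 | 57.00 | 104.00 | -111919.24 | -204203.52
Σ | 24436.50 |  |  | 1472080.76 | 2699796.48
x_c = 1472080.76 / 24436.50 = 60.24 mm
y_c = 2699796.48 / 24436.50 = 110.48 mm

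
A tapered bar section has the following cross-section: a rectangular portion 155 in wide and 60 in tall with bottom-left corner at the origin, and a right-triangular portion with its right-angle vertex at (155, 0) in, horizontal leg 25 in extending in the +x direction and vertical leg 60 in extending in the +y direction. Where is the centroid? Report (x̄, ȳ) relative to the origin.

Part | A | x̄ᵢ | ȳᵢ | A·x̄ᵢ | A·ȳᵢ
rectangular portion | 9300.00 | 77.50 | 30.00 | 720750.00 | 279000.00
triangular portion | 750.00 | 163.33 | 20.00 | 122500.00 | 15000.00
Σ | 10050.00 |  |  | 843250.00 | 294000.00
x̄ = 843250.00 / 10050.00 = 83.91 in
ȳ = 294000.00 / 10050.00 = 29.25 in

x̄ = 83.91 in, ȳ = 29.25 in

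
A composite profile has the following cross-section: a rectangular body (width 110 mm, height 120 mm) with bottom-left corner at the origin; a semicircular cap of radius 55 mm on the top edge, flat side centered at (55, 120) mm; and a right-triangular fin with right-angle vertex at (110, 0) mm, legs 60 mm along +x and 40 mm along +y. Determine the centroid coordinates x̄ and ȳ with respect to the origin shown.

rectangular body: A = 110 × 120 = 13200.00, centroid at (55.00, 60.00).
semicircular top: A = ½π·55² = 4751.66, centroid at (55.00, 143.34).
triangular fin: A = ½·60·40 = 1200.00, centroid at (130.00, 13.33).
ΣA = 19151.66 mm², ΣAx̄ = 1143341.24 mm³, ΣAȳ = 1489115.73 mm³.
x̄ = 1143341.24/19151.66 = 59.70 mm; ȳ = 1489115.73/19151.66 = 77.75 mm.

x̄ = 59.70 mm, ȳ = 77.75 mm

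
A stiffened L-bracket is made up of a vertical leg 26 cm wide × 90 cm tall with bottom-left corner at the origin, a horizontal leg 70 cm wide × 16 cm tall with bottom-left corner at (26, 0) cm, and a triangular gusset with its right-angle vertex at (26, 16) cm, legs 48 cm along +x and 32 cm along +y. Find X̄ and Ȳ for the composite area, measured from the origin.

vertical leg: A = 26 × 90 = 2340.00, centroid at (13.00, 45.00).
horizontal leg: A = 70 × 16 = 1120.00, centroid at (61.00, 8.00).
gusset: A = ½·48·32 = 768.00, centroid at (42.00, 26.67).
ΣA = 4228.00 cm²
ΣAX̄ = (2340.00)(13.00) + (1120.00)(61.00) + (768.00)(42.00) = 130996.00 cm³
ΣAȲ = (2340.00)(45.00) + (1120.00)(8.00) + (768.00)(26.67) = 134740.00 cm³
X̄ = 130996.00 / 4228.00 = 30.98 cm
Ȳ = 134740.00 / 4228.00 = 31.87 cm

X̄ = 30.98 cm, Ȳ = 31.87 cm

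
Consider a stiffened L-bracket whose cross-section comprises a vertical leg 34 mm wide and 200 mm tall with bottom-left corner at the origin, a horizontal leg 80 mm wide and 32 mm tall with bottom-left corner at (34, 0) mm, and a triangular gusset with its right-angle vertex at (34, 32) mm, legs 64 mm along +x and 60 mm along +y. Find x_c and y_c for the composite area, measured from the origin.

vertical leg: A = 34 × 200 = 6800.00, centroid at (17.00, 100.00).
horizontal leg: A = 80 × 32 = 2560.00, centroid at (74.00, 16.00).
gusset: A = ½·64·60 = 1920.00, centroid at (55.33, 52.00).
ΣA = 11280.00 mm²
ΣAx_c = (6800.00)(17.00) + (2560.00)(74.00) + (1920.00)(55.33) = 411280.00 mm³
ΣAy_c = (6800.00)(100.00) + (2560.00)(16.00) + (1920.00)(52.00) = 820800.00 mm³
x_c = 411280.00 / 11280.00 = 36.46 mm
y_c = 820800.00 / 11280.00 = 72.77 mm

x_c = 36.46 mm, y_c = 72.77 mm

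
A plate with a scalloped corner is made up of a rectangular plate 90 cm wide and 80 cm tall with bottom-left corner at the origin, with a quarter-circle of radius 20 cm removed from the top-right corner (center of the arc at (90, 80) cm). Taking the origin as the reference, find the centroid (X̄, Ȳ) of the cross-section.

plate: A = 90 × 80 = 7200.00, centroid at (45.00, 40.00).
removed quarter-circle: A = −¼π·20² = -314.16, centroid at (81.51, 71.51).
ΣA = 6885.84 cm²
ΣAX̄ = (7200.00)(45.00) + (-314.16)(81.51) = 298392.33 cm³
ΣAȲ = (7200.00)(40.00) + (-314.16)(71.51) = 265533.93 cm³
X̄ = 298392.33 / 6885.84 = 43.33 cm
Ȳ = 265533.93 / 6885.84 = 38.56 cm

X̄ = 43.33 cm, Ȳ = 38.56 cm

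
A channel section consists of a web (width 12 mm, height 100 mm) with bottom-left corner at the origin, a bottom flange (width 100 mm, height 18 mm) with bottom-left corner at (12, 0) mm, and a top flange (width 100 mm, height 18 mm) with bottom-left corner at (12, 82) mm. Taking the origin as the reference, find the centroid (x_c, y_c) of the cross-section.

x_c = 48.00 mm, y_c = 50.00 mm

web: A = 12 × 100 = 1200.00, centroid at (6.00, 50.00).
bottom flange: A = 100 × 18 = 1800.00, centroid at (62.00, 9.00).
top flange: A = 100 × 18 = 1800.00, centroid at (62.00, 91.00).
ΣA = 4800.00 mm², ΣAx_c = 230400.00 mm³, ΣAy_c = 240000.00 mm³.
x_c = 230400.00/4800.00 = 48.00 mm; y_c = 240000.00/4800.00 = 50.00 mm.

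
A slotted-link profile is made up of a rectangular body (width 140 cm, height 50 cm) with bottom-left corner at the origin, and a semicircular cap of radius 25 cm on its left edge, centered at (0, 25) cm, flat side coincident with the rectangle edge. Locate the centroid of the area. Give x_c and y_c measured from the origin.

x_c = 60.09 cm, y_c = 25.00 cm

rectangular body: A = 140 × 50 = 7000.00, centroid at (70.00, 25.00).
semicircular end: A = ½π·25² = 981.75, centroid at (-10.61, 25.00).
ΣA = 7981.75 cm²
ΣAx_c = (7000.00)(70.00) + (981.75)(-10.61) = 479583.33 cm³
ΣAy_c = (7000.00)(25.00) + (981.75)(25.00) = 199543.69 cm³
x_c = 479583.33 / 7981.75 = 60.09 cm
y_c = 199543.69 / 7981.75 = 25.00 cm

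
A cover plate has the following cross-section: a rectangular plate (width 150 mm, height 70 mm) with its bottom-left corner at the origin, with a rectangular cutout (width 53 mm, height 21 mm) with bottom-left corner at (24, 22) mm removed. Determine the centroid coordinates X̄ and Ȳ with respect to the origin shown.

Part | A | x̄ᵢ | ȳᵢ | A·x̄ᵢ | A·ȳᵢ
plate | 10500.00 | 75.00 | 35.00 | 787500.00 | 367500.00
hole | -1113.00 | 50.50 | 32.50 | -56206.50 | -36172.50
Σ | 9387.00 |  |  | 731293.50 | 331327.50
X̄ = 731293.50 / 9387.00 = 77.90 mm
Ȳ = 331327.50 / 9387.00 = 35.30 mm

X̄ = 77.90 mm, Ȳ = 35.30 mm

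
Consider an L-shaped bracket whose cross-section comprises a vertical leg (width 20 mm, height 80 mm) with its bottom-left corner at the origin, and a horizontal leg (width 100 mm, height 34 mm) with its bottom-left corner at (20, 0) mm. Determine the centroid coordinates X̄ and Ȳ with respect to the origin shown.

Part | A | x̄ᵢ | ȳᵢ | A·x̄ᵢ | A·ȳᵢ
vertical leg | 1600.00 | 10.00 | 40.00 | 16000.00 | 64000.00
horizontal leg | 3400.00 | 70.00 | 17.00 | 238000.00 | 57800.00
Σ | 5000.00 |  |  | 254000.00 | 121800.00
X̄ = 254000.00 / 5000.00 = 50.80 mm
Ȳ = 121800.00 / 5000.00 = 24.36 mm

X̄ = 50.80 mm, Ȳ = 24.36 mm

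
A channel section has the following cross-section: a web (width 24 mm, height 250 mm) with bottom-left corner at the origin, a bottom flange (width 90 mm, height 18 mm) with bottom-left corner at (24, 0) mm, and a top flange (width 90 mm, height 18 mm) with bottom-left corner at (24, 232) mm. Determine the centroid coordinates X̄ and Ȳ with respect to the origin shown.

Part | A | x̄ᵢ | ȳᵢ | A·x̄ᵢ | A·ȳᵢ
web | 6000.00 | 12.00 | 125.00 | 72000.00 | 750000.00
bottom flange | 1620.00 | 69.00 | 9.00 | 111780.00 | 14580.00
top flange | 1620.00 | 69.00 | 241.00 | 111780.00 | 390420.00
Σ | 9240.00 |  |  | 295560.00 | 1155000.00
X̄ = 295560.00 / 9240.00 = 31.99 mm
Ȳ = 1155000.00 / 9240.00 = 125.00 mm

X̄ = 31.99 mm, Ȳ = 125.00 mm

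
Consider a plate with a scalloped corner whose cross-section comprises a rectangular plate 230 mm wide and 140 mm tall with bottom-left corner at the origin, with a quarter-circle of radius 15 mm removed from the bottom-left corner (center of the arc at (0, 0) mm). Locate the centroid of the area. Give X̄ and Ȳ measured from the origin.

X̄ = 115.60 mm, Ȳ = 70.35 mm

Part | A | x̄ᵢ | ȳᵢ | A·x̄ᵢ | A·ȳᵢ
plate | 32200.00 | 115.00 | 70.00 | 3703000.00 | 2254000.00
removed quarter-circle | -176.71 | 6.37 | 6.37 | -1125.00 | -1125.00
Σ | 32023.29 |  |  | 3701875.00 | 2252875.00
X̄ = 3701875.00 / 32023.29 = 115.60 mm
Ȳ = 2252875.00 / 32023.29 = 70.35 mm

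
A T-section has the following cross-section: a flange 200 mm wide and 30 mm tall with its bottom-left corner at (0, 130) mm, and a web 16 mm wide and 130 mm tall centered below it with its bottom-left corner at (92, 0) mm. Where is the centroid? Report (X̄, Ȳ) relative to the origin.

Part | A | x̄ᵢ | ȳᵢ | A·x̄ᵢ | A·ȳᵢ
web | 2080.00 | 100.00 | 65.00 | 208000.00 | 135200.00
flange | 6000.00 | 100.00 | 145.00 | 600000.00 | 870000.00
Σ | 8080.00 |  |  | 808000.00 | 1005200.00
X̄ = 808000.00 / 8080.00 = 100.00 mm
Ȳ = 1005200.00 / 8080.00 = 124.41 mm

X̄ = 100.00 mm, Ȳ = 124.41 mm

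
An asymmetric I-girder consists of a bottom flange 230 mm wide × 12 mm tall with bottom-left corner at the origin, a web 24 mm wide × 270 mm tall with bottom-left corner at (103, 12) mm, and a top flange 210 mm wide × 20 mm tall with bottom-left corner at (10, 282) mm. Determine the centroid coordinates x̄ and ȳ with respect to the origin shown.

bottom flange: A = 230 × 12 = 2760.00, centroid at (115.00, 6.00).
web: A = 24 × 270 = 6480.00, centroid at (115.00, 147.00).
top flange: A = 210 × 20 = 4200.00, centroid at (115.00, 292.00).
ΣA = 13440.00 mm², ΣAx̄ = 1545600.00 mm³, ΣAȳ = 2195520.00 mm³.
x̄ = 1545600.00/13440.00 = 115.00 mm; ȳ = 2195520.00/13440.00 = 163.36 mm.

x̄ = 115.00 mm, ȳ = 163.36 mm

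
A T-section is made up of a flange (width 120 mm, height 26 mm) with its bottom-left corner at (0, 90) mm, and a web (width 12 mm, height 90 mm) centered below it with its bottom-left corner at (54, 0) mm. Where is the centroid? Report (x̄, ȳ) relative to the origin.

x̄ = 60.00 mm, ȳ = 88.09 mm

web: A = 12 × 90 = 1080.00, centroid at (60.00, 45.00).
flange: A = 120 × 26 = 3120.00, centroid at (60.00, 103.00).
ΣA = 4200.00 mm², ΣAx̄ = 252000.00 mm³, ΣAȳ = 369960.00 mm³.
x̄ = 252000.00/4200.00 = 60.00 mm; ȳ = 369960.00/4200.00 = 88.09 mm.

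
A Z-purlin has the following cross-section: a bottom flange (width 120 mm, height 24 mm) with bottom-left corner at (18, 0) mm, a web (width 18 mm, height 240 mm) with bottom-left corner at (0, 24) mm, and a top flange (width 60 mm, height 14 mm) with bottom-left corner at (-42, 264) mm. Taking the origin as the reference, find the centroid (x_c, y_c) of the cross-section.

bottom flange: A = 120 × 24 = 2880.00, centroid at (78.00, 12.00).
web: A = 18 × 240 = 4320.00, centroid at (9.00, 144.00).
top flange: A = 60 × 14 = 840.00, centroid at (-12.00, 271.00).
ΣA = 8040.00 mm²
ΣAx_c = (2880.00)(78.00) + (4320.00)(9.00) + (840.00)(-12.00) = 253440.00 mm³
ΣAy_c = (2880.00)(12.00) + (4320.00)(144.00) + (840.00)(271.00) = 884280.00 mm³
x_c = 253440.00 / 8040.00 = 31.52 mm
y_c = 884280.00 / 8040.00 = 109.99 mm

x_c = 31.52 mm, y_c = 109.99 mm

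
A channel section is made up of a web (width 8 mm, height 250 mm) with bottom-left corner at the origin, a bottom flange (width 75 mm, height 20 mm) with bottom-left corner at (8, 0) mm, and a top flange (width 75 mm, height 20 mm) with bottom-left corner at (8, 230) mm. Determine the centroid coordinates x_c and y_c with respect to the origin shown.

x_c = 28.90 mm, y_c = 125.00 mm

web: A = 8 × 250 = 2000.00, centroid at (4.00, 125.00).
bottom flange: A = 75 × 20 = 1500.00, centroid at (45.50, 10.00).
top flange: A = 75 × 20 = 1500.00, centroid at (45.50, 240.00).
ΣA = 5000.00 mm², ΣAx_c = 144500.00 mm³, ΣAy_c = 625000.00 mm³.
x_c = 144500.00/5000.00 = 28.90 mm; y_c = 625000.00/5000.00 = 125.00 mm.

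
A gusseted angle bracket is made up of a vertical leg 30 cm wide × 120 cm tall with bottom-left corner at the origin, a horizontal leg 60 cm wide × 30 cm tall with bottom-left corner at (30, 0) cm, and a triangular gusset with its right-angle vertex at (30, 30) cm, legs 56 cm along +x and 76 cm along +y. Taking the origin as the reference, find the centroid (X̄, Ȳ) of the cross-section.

vertical leg: A = 30 × 120 = 3600.00, centroid at (15.00, 60.00).
horizontal leg: A = 60 × 30 = 1800.00, centroid at (60.00, 15.00).
gusset: A = ½·56·76 = 2128.00, centroid at (48.67, 55.33).
ΣA = 7528.00 cm²
ΣAX̄ = (3600.00)(15.00) + (1800.00)(60.00) + (2128.00)(48.67) = 265562.67 cm³
ΣAȲ = (3600.00)(60.00) + (1800.00)(15.00) + (2128.00)(55.33) = 360749.33 cm³
X̄ = 265562.67 / 7528.00 = 35.28 cm
Ȳ = 360749.33 / 7528.00 = 47.92 cm

X̄ = 35.28 cm, Ȳ = 47.92 cm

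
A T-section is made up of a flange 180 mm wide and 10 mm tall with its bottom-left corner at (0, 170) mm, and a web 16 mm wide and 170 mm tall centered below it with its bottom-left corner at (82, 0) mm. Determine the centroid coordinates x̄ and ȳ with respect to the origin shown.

web: A = 16 × 170 = 2720.00, centroid at (90.00, 85.00).
flange: A = 180 × 10 = 1800.00, centroid at (90.00, 175.00).
ΣA = 4520.00 mm², ΣAx̄ = 406800.00 mm³, ΣAȳ = 546200.00 mm³.
x̄ = 406800.00/4520.00 = 90.00 mm; ȳ = 546200.00/4520.00 = 120.84 mm.

x̄ = 90.00 mm, ȳ = 120.84 mm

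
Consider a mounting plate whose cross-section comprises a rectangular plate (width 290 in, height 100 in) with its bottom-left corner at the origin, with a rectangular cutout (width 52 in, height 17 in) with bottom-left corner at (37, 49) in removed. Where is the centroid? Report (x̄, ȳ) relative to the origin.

plate: A = 290 × 100 = 29000.00, centroid at (145.00, 50.00).
hole: A = −(52 × 17) = -884.00, centroid at (63.00, 57.50).
ΣA = 28116.00 in², ΣAx̄ = 4149308.00 in³, ΣAȳ = 1399170.00 in³.
x̄ = 4149308.00/28116.00 = 147.58 in; ȳ = 1399170.00/28116.00 = 49.76 in.

x̄ = 147.58 in, ȳ = 49.76 in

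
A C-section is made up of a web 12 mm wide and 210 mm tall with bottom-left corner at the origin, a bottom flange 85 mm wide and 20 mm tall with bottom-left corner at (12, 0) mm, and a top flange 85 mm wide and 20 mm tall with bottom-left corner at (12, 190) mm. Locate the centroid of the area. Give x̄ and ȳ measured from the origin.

Part | A | x̄ᵢ | ȳᵢ | A·x̄ᵢ | A·ȳᵢ
web | 2520.00 | 6.00 | 105.00 | 15120.00 | 264600.00
bottom flange | 1700.00 | 54.50 | 10.00 | 92650.00 | 17000.00
top flange | 1700.00 | 54.50 | 200.00 | 92650.00 | 340000.00
Σ | 5920.00 |  |  | 200420.00 | 621600.00
x̄ = 200420.00 / 5920.00 = 33.85 mm
ȳ = 621600.00 / 5920.00 = 105.00 mm

x̄ = 33.85 mm, ȳ = 105.00 mm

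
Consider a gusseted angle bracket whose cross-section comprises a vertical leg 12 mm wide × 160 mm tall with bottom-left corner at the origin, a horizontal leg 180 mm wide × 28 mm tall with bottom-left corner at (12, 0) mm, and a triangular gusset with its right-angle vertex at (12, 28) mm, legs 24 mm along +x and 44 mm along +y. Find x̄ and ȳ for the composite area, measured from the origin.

x̄ = 71.60 mm, ȳ = 32.94 mm

Part | A | x̄ᵢ | ȳᵢ | A·x̄ᵢ | A·ȳᵢ
vertical leg | 1920.00 | 6.00 | 80.00 | 11520.00 | 153600.00
horizontal leg | 5040.00 | 102.00 | 14.00 | 514080.00 | 70560.00
gusset | 528.00 | 20.00 | 42.67 | 10560.00 | 22528.00
Σ | 7488.00 |  |  | 536160.00 | 246688.00
x̄ = 536160.00 / 7488.00 = 71.60 mm
ȳ = 246688.00 / 7488.00 = 32.94 mm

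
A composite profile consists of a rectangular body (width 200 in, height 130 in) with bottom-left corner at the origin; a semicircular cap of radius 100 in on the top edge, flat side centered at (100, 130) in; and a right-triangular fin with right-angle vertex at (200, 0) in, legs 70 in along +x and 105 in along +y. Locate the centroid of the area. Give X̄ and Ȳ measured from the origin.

Part | A | x̄ᵢ | ȳᵢ | A·x̄ᵢ | A·ȳᵢ
rectangular body | 26000.00 | 100.00 | 65.00 | 2600000.00 | 1690000.00
semicircular top | 15707.96 | 100.00 | 172.44 | 1570796.33 | 2708701.89
triangular fin | 3675.00 | 223.33 | 35.00 | 820750.00 | 128625.00
Σ | 45382.96 |  |  | 4991546.33 | 4527326.89
X̄ = 4991546.33 / 45382.96 = 109.99 in
Ȳ = 4527326.89 / 45382.96 = 99.76 in

X̄ = 109.99 in, Ȳ = 99.76 in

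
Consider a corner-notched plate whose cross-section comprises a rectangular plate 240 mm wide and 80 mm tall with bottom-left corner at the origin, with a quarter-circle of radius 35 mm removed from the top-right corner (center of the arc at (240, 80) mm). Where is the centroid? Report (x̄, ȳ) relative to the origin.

plate: A = 240 × 80 = 19200.00, centroid at (120.00, 40.00).
removed quarter-circle: A = −¼π·35² = -962.11, centroid at (225.15, 65.15).
ΣA = 18237.89 mm², ΣAx̄ = 2087384.61 mm³, ΣAȳ = 705322.65 mm³.
x̄ = 2087384.61/18237.89 = 114.45 mm; ȳ = 705322.65/18237.89 = 38.67 mm.

x̄ = 114.45 mm, ȳ = 38.67 mm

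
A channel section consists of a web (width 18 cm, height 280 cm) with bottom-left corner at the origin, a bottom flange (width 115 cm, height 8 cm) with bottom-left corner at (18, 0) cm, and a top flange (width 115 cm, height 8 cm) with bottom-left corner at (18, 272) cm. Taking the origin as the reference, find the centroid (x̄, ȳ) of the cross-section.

x̄ = 26.78 cm, ȳ = 140.00 cm

Part | A | x̄ᵢ | ȳᵢ | A·x̄ᵢ | A·ȳᵢ
web | 5040.00 | 9.00 | 140.00 | 45360.00 | 705600.00
bottom flange | 920.00 | 75.50 | 4.00 | 69460.00 | 3680.00
top flange | 920.00 | 75.50 | 276.00 | 69460.00 | 253920.00
Σ | 6880.00 |  |  | 184280.00 | 963200.00
x̄ = 184280.00 / 6880.00 = 26.78 cm
ȳ = 963200.00 / 6880.00 = 140.00 cm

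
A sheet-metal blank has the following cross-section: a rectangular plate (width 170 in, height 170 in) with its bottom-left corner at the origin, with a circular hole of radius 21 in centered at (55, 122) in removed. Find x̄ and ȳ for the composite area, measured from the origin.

plate: A = 170 × 170 = 28900.00, centroid at (85.00, 85.00).
hole: A = −π·21² = -1385.44, centroid at (55.00, 122.00).
ΣA = 27514.56 in², ΣAx̄ = 2380300.67 in³, ΣAȳ = 2287476.03 in³.
x̄ = 2380300.67/27514.56 = 86.51 in; ȳ = 2287476.03/27514.56 = 83.14 in.

x̄ = 86.51 in, ȳ = 83.14 in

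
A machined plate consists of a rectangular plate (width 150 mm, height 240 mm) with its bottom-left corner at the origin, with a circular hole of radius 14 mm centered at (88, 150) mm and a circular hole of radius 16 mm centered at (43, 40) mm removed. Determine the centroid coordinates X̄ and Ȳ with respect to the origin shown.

Part | A | x̄ᵢ | ȳᵢ | A·x̄ᵢ | A·ȳᵢ
plate | 36000.00 | 75.00 | 120.00 | 2700000.00 | 4320000.00
hole 1 | -615.75 | 88.00 | 150.00 | -54186.19 | -92362.82
hole 2 | -804.25 | 43.00 | 40.00 | -34582.65 | -32169.91
Σ | 34580.00 |  |  | 2611231.16 | 4195467.27
X̄ = 2611231.16 / 34580.00 = 75.51 mm
Ȳ = 4195467.27 / 34580.00 = 121.33 mm

X̄ = 75.51 mm, Ȳ = 121.33 mm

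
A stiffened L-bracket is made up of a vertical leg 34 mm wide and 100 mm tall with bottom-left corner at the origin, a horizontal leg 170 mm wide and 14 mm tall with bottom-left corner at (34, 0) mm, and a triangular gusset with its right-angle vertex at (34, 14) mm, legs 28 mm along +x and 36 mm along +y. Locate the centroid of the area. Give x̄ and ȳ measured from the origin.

Part | A | x̄ᵢ | ȳᵢ | A·x̄ᵢ | A·ȳᵢ
vertical leg | 3400.00 | 17.00 | 50.00 | 57800.00 | 170000.00
horizontal leg | 2380.00 | 119.00 | 7.00 | 283220.00 | 16660.00
gusset | 504.00 | 43.33 | 26.00 | 21840.00 | 13104.00
Σ | 6284.00 |  |  | 362860.00 | 199764.00
x̄ = 362860.00 / 6284.00 = 57.74 mm
ȳ = 199764.00 / 6284.00 = 31.79 mm

x̄ = 57.74 mm, ȳ = 31.79 mm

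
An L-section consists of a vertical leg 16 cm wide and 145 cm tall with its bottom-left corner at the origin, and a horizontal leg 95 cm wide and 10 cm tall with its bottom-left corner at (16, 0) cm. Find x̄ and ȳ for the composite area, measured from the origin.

Part | A | x̄ᵢ | ȳᵢ | A·x̄ᵢ | A·ȳᵢ
vertical leg | 2320.00 | 8.00 | 72.50 | 18560.00 | 168200.00
horizontal leg | 950.00 | 63.50 | 5.00 | 60325.00 | 4750.00
Σ | 3270.00 |  |  | 78885.00 | 172950.00
x̄ = 78885.00 / 3270.00 = 24.12 cm
ȳ = 172950.00 / 3270.00 = 52.89 cm

x̄ = 24.12 cm, ȳ = 52.89 cm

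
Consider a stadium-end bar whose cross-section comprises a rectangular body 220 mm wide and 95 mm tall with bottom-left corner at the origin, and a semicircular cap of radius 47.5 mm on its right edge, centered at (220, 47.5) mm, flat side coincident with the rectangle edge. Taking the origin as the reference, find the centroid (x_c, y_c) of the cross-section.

Part | A | x̄ᵢ | ȳᵢ | A·x̄ᵢ | A·ȳᵢ
rectangular body | 20900.00 | 110.00 | 47.50 | 2299000.00 | 992750.00
semicircular end | 3544.11 | 240.16 | 47.50 | 851151.94 | 168345.19
Σ | 24444.11 |  |  | 3150151.94 | 1161095.19
x_c = 3150151.94 / 24444.11 = 128.87 mm
y_c = 1161095.19 / 24444.11 = 47.50 mm

x_c = 128.87 mm, y_c = 47.50 mm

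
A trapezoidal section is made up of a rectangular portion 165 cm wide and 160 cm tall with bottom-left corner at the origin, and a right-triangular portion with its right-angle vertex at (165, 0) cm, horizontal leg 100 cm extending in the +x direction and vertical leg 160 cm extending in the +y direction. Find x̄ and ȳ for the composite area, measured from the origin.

rectangular portion: A = 165 × 160 = 26400.00, centroid at (82.50, 80.00).
triangular portion: A = ½·100·160 = 8000.00, centroid at (198.33, 53.33).
ΣA = 34400.00 cm²
ΣAx̄ = (26400.00)(82.50) + (8000.00)(198.33) = 3764666.67 cm³
ΣAȳ = (26400.00)(80.00) + (8000.00)(53.33) = 2538666.67 cm³
x̄ = 3764666.67 / 34400.00 = 109.44 cm
ȳ = 2538666.67 / 34400.00 = 73.80 cm

x̄ = 109.44 cm, ȳ = 73.80 cm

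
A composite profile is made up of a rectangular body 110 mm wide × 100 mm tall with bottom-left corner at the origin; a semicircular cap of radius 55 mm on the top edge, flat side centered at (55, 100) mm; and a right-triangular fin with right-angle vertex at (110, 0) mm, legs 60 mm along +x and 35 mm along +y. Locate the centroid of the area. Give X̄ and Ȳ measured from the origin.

rectangular body: A = 110 × 100 = 11000.00, centroid at (55.00, 50.00).
semicircular top: A = ½π·55² = 4751.66, centroid at (55.00, 123.34).
triangular fin: A = ½·60·35 = 1050.00, centroid at (130.00, 11.67).
ΣA = 16801.66 mm²
ΣAX̄ = (11000.00)(55.00) + (4751.66)(55.00) + (1050.00)(130.00) = 1002841.24 mm³
ΣAȲ = (11000.00)(50.00) + (4751.66)(123.34) + (1050.00)(11.67) = 1148332.56 mm³
X̄ = 1002841.24 / 16801.66 = 59.69 mm
Ȳ = 1148332.56 / 16801.66 = 68.35 mm

X̄ = 59.69 mm, Ȳ = 68.35 mm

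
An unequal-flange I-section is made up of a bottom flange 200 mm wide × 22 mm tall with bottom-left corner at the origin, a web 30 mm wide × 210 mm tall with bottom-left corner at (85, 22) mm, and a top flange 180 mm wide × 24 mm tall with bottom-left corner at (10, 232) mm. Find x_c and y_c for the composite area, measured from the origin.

bottom flange: A = 200 × 22 = 4400.00, centroid at (100.00, 11.00).
web: A = 30 × 210 = 6300.00, centroid at (100.00, 127.00).
top flange: A = 180 × 24 = 4320.00, centroid at (100.00, 244.00).
ΣA = 15020.00 mm², ΣAx_c = 1502000.00 mm³, ΣAy_c = 1902580.00 mm³.
x_c = 1502000.00/15020.00 = 100.00 mm; y_c = 1902580.00/15020.00 = 126.67 mm.

x_c = 100.00 mm, y_c = 126.67 mm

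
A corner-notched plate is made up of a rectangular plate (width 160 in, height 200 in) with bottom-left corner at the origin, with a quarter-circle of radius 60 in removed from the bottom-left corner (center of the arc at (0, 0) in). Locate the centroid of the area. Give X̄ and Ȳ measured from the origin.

X̄ = 85.29 in, Ȳ = 107.22 in

plate: A = 160 × 200 = 32000.00, centroid at (80.00, 100.00).
removed quarter-circle: A = −¼π·60² = -2827.43, centroid at (25.46, 25.46).
ΣA = 29172.57 in², ΣAX̄ = 2488000.00 in³, ΣAȲ = 3128000.00 in³.
X̄ = 2488000.00/29172.57 = 85.29 in; Ȳ = 3128000.00/29172.57 = 107.22 in.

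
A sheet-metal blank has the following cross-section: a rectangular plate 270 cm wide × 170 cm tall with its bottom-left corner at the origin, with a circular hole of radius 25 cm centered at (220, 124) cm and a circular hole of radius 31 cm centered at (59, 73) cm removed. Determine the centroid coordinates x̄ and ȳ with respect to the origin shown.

plate: A = 270 × 170 = 45900.00, centroid at (135.00, 85.00).
hole 1: A = −π·25² = -1963.50, centroid at (220.00, 124.00).
hole 2: A = −π·31² = -3019.07, centroid at (59.00, 73.00).
ΣA = 40917.43 cm², ΣAx̄ = 5586405.85 cm³, ΣAȳ = 3437634.42 cm³.
x̄ = 5586405.85/40917.43 = 136.53 cm; ȳ = 3437634.42/40917.43 = 84.01 cm.

x̄ = 136.53 cm, ȳ = 84.01 cm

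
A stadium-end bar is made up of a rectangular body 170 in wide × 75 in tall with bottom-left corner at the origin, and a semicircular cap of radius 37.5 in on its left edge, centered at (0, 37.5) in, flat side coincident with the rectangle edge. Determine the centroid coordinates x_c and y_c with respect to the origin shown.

x_c = 70.10 in, y_c = 37.50 in

rectangular body: A = 170 × 75 = 12750.00, centroid at (85.00, 37.50).
semicircular end: A = ½π·37.5² = 2208.93, centroid at (-15.92, 37.50).
ΣA = 14958.93 in²
ΣAx_c = (12750.00)(85.00) + (2208.93)(-15.92) = 1048593.75 in³
ΣAy_c = (12750.00)(37.50) + (2208.93)(37.50) = 560959.96 in³
x_c = 1048593.75 / 14958.93 = 70.10 in
y_c = 560959.96 / 14958.93 = 37.50 in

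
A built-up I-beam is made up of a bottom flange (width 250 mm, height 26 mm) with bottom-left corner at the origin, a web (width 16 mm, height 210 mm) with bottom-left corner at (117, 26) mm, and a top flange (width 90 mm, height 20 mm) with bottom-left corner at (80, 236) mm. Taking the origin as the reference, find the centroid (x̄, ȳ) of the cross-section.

x̄ = 125.00 mm, ȳ = 82.97 mm

bottom flange: A = 250 × 26 = 6500.00, centroid at (125.00, 13.00).
web: A = 16 × 210 = 3360.00, centroid at (125.00, 131.00).
top flange: A = 90 × 20 = 1800.00, centroid at (125.00, 246.00).
ΣA = 11660.00 mm²
ΣAx̄ = (6500.00)(125.00) + (3360.00)(125.00) + (1800.00)(125.00) = 1457500.00 mm³
ΣAȳ = (6500.00)(13.00) + (3360.00)(131.00) + (1800.00)(246.00) = 967460.00 mm³
x̄ = 1457500.00 / 11660.00 = 125.00 mm
ȳ = 967460.00 / 11660.00 = 82.97 mm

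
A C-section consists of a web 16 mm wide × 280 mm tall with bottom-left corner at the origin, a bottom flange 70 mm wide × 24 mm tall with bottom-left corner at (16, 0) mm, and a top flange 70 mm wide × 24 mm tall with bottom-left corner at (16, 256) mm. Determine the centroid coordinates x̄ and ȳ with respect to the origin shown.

web: A = 16 × 280 = 4480.00, centroid at (8.00, 140.00).
bottom flange: A = 70 × 24 = 1680.00, centroid at (51.00, 12.00).
top flange: A = 70 × 24 = 1680.00, centroid at (51.00, 268.00).
ΣA = 7840.00 mm²
ΣAx̄ = (4480.00)(8.00) + (1680.00)(51.00) + (1680.00)(51.00) = 207200.00 mm³
ΣAȳ = (4480.00)(140.00) + (1680.00)(12.00) + (1680.00)(268.00) = 1097600.00 mm³
x̄ = 207200.00 / 7840.00 = 26.43 mm
ȳ = 1097600.00 / 7840.00 = 140.00 mm

x̄ = 26.43 mm, ȳ = 140.00 mm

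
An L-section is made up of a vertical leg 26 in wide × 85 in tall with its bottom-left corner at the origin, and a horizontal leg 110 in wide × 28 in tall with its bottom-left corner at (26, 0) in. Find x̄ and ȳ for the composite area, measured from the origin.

x̄ = 52.59 in, ȳ = 25.91 in

vertical leg: A = 26 × 85 = 2210.00, centroid at (13.00, 42.50).
horizontal leg: A = 110 × 28 = 3080.00, centroid at (81.00, 14.00).
ΣA = 5290.00 in²
ΣAx̄ = (2210.00)(13.00) + (3080.00)(81.00) = 278210.00 in³
ΣAȳ = (2210.00)(42.50) + (3080.00)(14.00) = 137045.00 in³
x̄ = 278210.00 / 5290.00 = 52.59 in
ȳ = 137045.00 / 5290.00 = 25.91 in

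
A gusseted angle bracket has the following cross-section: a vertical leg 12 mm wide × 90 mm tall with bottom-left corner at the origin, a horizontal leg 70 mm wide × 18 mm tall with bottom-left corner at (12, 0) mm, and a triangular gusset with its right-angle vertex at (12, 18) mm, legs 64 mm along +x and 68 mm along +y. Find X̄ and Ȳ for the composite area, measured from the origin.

X̄ = 30.61 mm, Ȳ = 32.87 mm

Part | A | x̄ᵢ | ȳᵢ | A·x̄ᵢ | A·ȳᵢ
vertical leg | 1080.00 | 6.00 | 45.00 | 6480.00 | 48600.00
horizontal leg | 1260.00 | 47.00 | 9.00 | 59220.00 | 11340.00
gusset | 2176.00 | 33.33 | 40.67 | 72533.33 | 88490.67
Σ | 4516.00 |  |  | 138233.33 | 148430.67
X̄ = 138233.33 / 4516.00 = 30.61 mm
Ȳ = 148430.67 / 4516.00 = 32.87 mm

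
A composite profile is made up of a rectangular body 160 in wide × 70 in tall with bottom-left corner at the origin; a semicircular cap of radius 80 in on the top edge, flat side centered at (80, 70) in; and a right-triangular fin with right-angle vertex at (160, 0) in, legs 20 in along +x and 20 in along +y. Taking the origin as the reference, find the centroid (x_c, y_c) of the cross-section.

rectangular body: A = 160 × 70 = 11200.00, centroid at (80.00, 35.00).
semicircular top: A = ½π·80² = 10053.10, centroid at (80.00, 103.95).
triangular fin: A = ½·20·20 = 200.00, centroid at (166.67, 6.67).
ΣA = 21453.10 in², ΣAx_c = 1733581.05 in³, ΣAy_c = 1438383.42 in³.
x_c = 1733581.05/21453.10 = 80.81 in; y_c = 1438383.42/21453.10 = 67.05 in.

x_c = 80.81 in, y_c = 67.05 in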